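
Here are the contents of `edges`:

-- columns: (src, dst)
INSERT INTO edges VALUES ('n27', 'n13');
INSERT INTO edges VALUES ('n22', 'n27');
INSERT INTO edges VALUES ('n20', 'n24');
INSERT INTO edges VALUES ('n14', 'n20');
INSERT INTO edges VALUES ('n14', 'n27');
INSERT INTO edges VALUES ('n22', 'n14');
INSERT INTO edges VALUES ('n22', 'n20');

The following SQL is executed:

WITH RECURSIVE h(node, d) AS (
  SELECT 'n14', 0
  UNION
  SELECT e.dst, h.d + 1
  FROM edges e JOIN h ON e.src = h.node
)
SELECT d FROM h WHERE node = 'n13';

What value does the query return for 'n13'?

Base: (n14, d=0).
Iteration 1: edges from {n14} -> (n20, d=1), (n27, d=1).
Iteration 2: edges from {n20,n27} -> (n13, d=2), (n24, d=2).
Iteration 3: no outgoing edges from {n13,n24}; recursion stops.

2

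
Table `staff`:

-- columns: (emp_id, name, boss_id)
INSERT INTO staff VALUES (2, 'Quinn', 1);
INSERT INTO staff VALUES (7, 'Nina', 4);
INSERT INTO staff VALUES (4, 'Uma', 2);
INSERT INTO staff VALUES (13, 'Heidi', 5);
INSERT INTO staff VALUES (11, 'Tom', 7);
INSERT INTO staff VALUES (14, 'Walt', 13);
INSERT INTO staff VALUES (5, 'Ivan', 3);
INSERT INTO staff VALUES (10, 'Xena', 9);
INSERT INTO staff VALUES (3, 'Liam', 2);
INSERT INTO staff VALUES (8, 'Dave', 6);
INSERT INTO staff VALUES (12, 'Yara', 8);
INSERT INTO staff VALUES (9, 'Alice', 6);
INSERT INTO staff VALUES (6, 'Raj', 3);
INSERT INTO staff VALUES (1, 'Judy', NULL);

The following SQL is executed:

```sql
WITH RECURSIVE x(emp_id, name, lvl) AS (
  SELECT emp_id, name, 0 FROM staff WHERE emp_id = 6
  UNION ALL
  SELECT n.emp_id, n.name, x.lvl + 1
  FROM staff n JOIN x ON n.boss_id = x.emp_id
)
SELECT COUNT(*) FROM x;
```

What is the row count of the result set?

Base: emp_id=6 (Raj) at lvl 0.
Iteration 1: rows with boss_id in {6} -> Dave (id 8, lvl 1), Alice (id 9, lvl 1).
Iteration 2: rows with boss_id in {8,9} -> Xena (id 10, lvl 2), Yara (id 12, lvl 2).
Iteration 3: no rows with boss_id in {10,12}; recursion stops.
Total rows emitted: 5.

5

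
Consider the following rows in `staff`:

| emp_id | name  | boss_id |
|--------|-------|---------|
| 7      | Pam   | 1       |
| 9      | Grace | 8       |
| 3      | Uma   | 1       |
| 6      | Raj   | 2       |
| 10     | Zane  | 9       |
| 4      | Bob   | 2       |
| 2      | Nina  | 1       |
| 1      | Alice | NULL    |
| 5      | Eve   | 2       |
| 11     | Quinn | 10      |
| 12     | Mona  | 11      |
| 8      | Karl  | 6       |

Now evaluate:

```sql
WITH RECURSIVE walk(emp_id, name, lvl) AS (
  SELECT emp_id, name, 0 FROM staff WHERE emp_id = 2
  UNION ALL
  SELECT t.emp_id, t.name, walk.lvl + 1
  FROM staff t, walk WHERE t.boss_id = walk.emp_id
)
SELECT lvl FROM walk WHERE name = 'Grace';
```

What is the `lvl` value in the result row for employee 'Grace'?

Base: emp_id=2 (Nina) at lvl 0.
Iteration 1: rows with boss_id in {2} -> Bob (id 4, lvl 1), Eve (id 5, lvl 1), Raj (id 6, lvl 1).
Iteration 2: rows with boss_id in {4,5,6} -> Karl (id 8, lvl 2).
Iteration 3: rows with boss_id in {8} -> Grace (id 9, lvl 3).
Iteration 4: rows with boss_id in {9} -> Zane (id 10, lvl 4).
Iteration 5: rows with boss_id in {10} -> Quinn (id 11, lvl 5).
Iteration 6: rows with boss_id in {11} -> Mona (id 12, lvl 6).
Iteration 7: no rows with boss_id in {12}; recursion stops.

3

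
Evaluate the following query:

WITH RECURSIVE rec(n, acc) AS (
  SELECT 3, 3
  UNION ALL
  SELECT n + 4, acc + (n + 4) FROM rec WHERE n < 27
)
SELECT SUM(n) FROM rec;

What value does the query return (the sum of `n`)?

Base: n=3, acc=3.
Iteration 1: 3 < 27 holds -> n = 3 + 4 = 7, acc = 3 + 7 = 10.
Iteration 2: 7 < 27 holds -> n = 7 + 4 = 11, acc = 10 + 11 = 21.
Iteration 3: 11 < 27 holds -> n = 11 + 4 = 15, acc = 21 + 15 = 36.
Iteration 4: 15 < 27 holds -> n = 15 + 4 = 19, acc = 36 + 19 = 55.
Iteration 5: 19 < 27 holds -> n = 19 + 4 = 23, acc = 55 + 23 = 78.
Iteration 6: 23 < 27 holds -> n = 23 + 4 = 27, acc = 78 + 27 = 105.
Iteration 7: 27 < 27 fails; recursion stops.
SUM(n) = 3 + 7 + 11 + 15 + 19 + 23 + 27 = 105.

105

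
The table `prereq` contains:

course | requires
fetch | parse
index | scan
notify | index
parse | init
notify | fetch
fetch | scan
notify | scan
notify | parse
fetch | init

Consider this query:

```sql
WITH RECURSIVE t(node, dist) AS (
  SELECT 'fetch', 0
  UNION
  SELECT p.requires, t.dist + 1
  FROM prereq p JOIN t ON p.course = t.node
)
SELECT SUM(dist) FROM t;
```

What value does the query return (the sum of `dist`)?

5

Base: (fetch, dist=0).
Iteration 1: edges from {fetch} -> (init, dist=1), (parse, dist=1), (scan, dist=1).
Iteration 2: edges from {init,parse,scan} -> (init, dist=2).
Iteration 3: no outgoing edges from {init}; recursion stops.
SUM(dist) = 0 + 1 + 1 + 1 + 2 = 5.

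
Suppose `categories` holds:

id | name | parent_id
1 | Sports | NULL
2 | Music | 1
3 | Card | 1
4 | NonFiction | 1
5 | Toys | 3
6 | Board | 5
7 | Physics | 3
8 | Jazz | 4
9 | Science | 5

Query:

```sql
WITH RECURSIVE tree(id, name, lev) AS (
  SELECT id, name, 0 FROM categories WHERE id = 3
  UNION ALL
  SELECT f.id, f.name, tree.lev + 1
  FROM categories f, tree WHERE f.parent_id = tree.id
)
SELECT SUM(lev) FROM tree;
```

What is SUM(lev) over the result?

Base: id=3 (Card) at lev 0.
Iteration 1: rows with parent_id in {3} -> Toys (id 5, lev 1), Physics (id 7, lev 1).
Iteration 2: rows with parent_id in {5,7} -> Board (id 6, lev 2), Science (id 9, lev 2).
Iteration 3: no rows with parent_id in {6,9}; recursion stops.
SUM(lev) = 0 + 1 + 1 + 2 + 2 = 6.

6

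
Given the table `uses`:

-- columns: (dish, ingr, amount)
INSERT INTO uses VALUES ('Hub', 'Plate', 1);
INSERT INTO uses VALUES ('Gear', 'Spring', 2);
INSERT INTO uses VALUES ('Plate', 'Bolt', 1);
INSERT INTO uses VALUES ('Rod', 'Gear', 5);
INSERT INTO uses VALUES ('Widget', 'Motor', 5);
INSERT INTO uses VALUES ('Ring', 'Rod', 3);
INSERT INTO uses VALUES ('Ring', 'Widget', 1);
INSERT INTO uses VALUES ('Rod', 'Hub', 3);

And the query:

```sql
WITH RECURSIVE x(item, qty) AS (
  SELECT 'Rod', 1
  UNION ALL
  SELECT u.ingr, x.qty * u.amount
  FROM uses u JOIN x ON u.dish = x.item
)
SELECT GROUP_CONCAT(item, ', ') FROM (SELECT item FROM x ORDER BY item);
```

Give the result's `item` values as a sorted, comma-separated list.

Bolt, Gear, Hub, Plate, Rod, Spring

Base: (Rod, qty=1).
Iteration 1: components of {Rod} -> Gear = 1*5 = 5, Hub = 1*3 = 3.
Iteration 2: components of {Gear,Hub} -> Plate = 3*1 = 3, Spring = 5*2 = 10.
Iteration 3: components of {Plate,Spring} -> Bolt = 3*1 = 3.
Iteration 4: no further components; recursion stops.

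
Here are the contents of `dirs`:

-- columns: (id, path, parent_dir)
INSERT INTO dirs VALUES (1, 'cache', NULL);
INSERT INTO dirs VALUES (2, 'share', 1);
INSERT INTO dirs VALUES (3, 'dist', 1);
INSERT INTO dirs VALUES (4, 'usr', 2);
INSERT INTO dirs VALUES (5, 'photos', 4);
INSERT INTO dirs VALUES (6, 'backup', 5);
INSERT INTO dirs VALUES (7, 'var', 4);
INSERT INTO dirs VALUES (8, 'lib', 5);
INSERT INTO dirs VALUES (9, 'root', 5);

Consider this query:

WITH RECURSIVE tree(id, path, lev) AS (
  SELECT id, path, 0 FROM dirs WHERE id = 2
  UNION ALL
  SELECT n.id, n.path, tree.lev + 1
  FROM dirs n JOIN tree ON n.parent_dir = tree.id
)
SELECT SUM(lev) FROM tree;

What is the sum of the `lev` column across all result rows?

14

Base: id=2 (share) at lev 0.
Iteration 1: rows with parent_dir in {2} -> usr (id 4, lev 1).
Iteration 2: rows with parent_dir in {4} -> photos (id 5, lev 2), var (id 7, lev 2).
Iteration 3: rows with parent_dir in {5,7} -> backup (id 6, lev 3), lib (id 8, lev 3), root (id 9, lev 3).
Iteration 4: no rows with parent_dir in {6,8,9}; recursion stops.
SUM(lev) = 0 + 1 + 2 + 2 + 3 + 3 + 3 = 14.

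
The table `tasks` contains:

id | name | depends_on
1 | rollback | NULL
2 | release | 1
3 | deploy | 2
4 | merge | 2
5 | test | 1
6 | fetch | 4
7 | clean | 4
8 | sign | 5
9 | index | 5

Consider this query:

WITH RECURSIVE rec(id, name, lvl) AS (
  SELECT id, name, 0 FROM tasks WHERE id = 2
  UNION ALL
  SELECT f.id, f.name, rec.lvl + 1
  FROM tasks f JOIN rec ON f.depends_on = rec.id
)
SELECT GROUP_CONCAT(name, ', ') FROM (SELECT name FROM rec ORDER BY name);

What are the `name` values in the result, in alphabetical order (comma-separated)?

clean, deploy, fetch, merge, release

Base: id=2 (release) at lvl 0.
Iteration 1: rows with depends_on in {2} -> deploy (id 3, lvl 1), merge (id 4, lvl 1).
Iteration 2: rows with depends_on in {3,4} -> fetch (id 6, lvl 2), clean (id 7, lvl 2).
Iteration 3: no rows with depends_on in {6,7}; recursion stops.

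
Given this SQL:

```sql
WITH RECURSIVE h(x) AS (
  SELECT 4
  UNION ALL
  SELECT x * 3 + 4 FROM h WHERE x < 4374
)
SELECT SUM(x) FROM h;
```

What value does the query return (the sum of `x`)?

Base: x=4.
Iteration 1: 4 < 4374 holds -> x = 4 * 3 + 4 = 16.
Iteration 2: 16 < 4374 holds -> x = 16 * 3 + 4 = 52.
Iteration 3: 52 < 4374 holds -> x = 52 * 3 + 4 = 160.
Iteration 4: 160 < 4374 holds -> x = 160 * 3 + 4 = 484.
Iteration 5: 484 < 4374 holds -> x = 484 * 3 + 4 = 1456.
Iteration 6: 1456 < 4374 holds -> x = 1456 * 3 + 4 = 4372.
Iteration 7: 4372 < 4374 holds -> x = 4372 * 3 + 4 = 13120.
Iteration 8: 13120 < 4374 fails; recursion stops.
SUM(x) = 4 + 16 + 52 + 160 + 484 + 1456 + 4372 + 13120 = 19664.

19664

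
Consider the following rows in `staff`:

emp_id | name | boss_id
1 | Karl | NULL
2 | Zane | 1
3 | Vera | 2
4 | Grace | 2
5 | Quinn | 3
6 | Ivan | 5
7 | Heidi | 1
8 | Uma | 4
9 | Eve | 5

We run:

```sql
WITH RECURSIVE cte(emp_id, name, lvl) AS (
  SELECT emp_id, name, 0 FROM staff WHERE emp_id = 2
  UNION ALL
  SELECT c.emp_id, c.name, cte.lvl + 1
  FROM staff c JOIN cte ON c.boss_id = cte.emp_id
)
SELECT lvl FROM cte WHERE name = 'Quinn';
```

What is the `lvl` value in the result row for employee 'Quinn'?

Base: emp_id=2 (Zane) at lvl 0.
Iteration 1: rows with boss_id in {2} -> Vera (id 3, lvl 1), Grace (id 4, lvl 1).
Iteration 2: rows with boss_id in {3,4} -> Quinn (id 5, lvl 2), Uma (id 8, lvl 2).
Iteration 3: rows with boss_id in {5,8} -> Ivan (id 6, lvl 3), Eve (id 9, lvl 3).
Iteration 4: no rows with boss_id in {6,9}; recursion stops.

2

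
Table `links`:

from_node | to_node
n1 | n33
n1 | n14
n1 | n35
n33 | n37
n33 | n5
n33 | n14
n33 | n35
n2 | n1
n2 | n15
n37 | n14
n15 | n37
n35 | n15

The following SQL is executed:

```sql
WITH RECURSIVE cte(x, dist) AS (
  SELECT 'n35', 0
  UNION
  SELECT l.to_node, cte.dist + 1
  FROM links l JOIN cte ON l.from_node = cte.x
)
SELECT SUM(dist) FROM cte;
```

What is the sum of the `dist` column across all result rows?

Base: (n35, dist=0).
Iteration 1: edges from {n35} -> (n15, dist=1).
Iteration 2: edges from {n15} -> (n37, dist=2).
Iteration 3: edges from {n37} -> (n14, dist=3).
Iteration 4: no outgoing edges from {n14}; recursion stops.
SUM(dist) = 0 + 1 + 2 + 3 = 6.

6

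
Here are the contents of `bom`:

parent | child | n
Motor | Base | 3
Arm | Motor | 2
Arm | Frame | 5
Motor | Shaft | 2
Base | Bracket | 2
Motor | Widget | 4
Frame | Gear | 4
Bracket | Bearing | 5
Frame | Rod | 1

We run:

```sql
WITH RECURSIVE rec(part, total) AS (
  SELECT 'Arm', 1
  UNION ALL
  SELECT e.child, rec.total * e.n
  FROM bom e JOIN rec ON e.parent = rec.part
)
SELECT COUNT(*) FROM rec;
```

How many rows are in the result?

10

Base: (Arm, total=1).
Iteration 1: components of {Arm} -> Frame = 1*5 = 5, Motor = 1*2 = 2.
Iteration 2: components of {Frame,Motor} -> Base = 2*3 = 6, Gear = 5*4 = 20, Rod = 5*1 = 5, Shaft = 2*2 = 4, Widget = 2*4 = 8.
Iteration 3: components of {Base,Gear,Rod,Shaft,Widget} -> Bracket = 6*2 = 12.
Iteration 4: components of {Bracket} -> Bearing = 12*5 = 60.
Iteration 5: no further components; recursion stops.
Total rows emitted: 10.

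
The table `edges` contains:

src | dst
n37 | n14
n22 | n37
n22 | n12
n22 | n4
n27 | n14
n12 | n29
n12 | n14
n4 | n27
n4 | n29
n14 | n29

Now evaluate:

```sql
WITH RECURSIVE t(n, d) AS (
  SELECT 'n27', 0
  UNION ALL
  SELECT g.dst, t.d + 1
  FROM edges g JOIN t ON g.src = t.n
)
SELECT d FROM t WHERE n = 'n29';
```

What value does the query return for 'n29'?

Base: (n27, d=0).
Iteration 1: edges from {n27} -> (n14, d=1).
Iteration 2: edges from {n14} -> (n29, d=2).
Iteration 3: no outgoing edges from {n29}; recursion stops.

2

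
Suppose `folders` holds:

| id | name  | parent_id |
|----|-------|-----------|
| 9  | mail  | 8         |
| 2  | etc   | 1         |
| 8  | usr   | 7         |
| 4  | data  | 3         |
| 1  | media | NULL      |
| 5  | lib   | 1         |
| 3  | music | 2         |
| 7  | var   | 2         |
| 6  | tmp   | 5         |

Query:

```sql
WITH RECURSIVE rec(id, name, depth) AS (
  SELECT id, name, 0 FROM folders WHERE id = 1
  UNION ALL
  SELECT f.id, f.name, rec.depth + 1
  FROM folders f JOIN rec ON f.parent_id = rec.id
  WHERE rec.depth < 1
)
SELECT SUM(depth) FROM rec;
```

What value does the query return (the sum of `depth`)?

2

Base: id=1 (media) at depth 0.
Iteration 1: rows with parent_id in {1} -> etc (id 2, depth 1), lib (id 5, depth 1).
Iteration 2: depth < 1 fails for all current rows; recursion stops.
SUM(depth) = 0 + 1 + 1 = 2.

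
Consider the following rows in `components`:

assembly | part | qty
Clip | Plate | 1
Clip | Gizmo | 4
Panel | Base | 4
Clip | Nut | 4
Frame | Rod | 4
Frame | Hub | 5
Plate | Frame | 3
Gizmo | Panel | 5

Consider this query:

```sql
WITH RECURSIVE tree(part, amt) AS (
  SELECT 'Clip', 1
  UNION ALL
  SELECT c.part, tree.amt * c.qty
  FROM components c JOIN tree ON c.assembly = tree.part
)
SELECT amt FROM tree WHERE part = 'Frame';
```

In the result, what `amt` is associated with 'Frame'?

3

Base: (Clip, amt=1).
Iteration 1: components of {Clip} -> Gizmo = 1*4 = 4, Nut = 1*4 = 4, Plate = 1*1 = 1.
Iteration 2: components of {Gizmo,Nut,Plate} -> Frame = 1*3 = 3, Panel = 4*5 = 20.
Iteration 3: components of {Frame,Panel} -> Base = 20*4 = 80, Hub = 3*5 = 15, Rod = 3*4 = 12.
Iteration 4: no further components; recursion stops.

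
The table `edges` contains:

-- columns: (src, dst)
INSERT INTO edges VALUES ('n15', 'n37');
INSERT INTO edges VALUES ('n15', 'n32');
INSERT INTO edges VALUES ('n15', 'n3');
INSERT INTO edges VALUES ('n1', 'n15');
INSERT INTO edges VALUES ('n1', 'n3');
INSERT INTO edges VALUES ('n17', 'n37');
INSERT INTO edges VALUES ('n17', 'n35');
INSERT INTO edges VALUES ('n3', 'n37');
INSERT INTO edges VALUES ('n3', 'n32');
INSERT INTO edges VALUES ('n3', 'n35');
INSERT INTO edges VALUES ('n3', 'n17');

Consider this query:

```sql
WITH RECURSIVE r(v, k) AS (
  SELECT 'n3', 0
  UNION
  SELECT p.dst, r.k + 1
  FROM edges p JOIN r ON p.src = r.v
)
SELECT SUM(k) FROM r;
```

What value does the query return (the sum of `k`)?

Base: (n3, k=0).
Iteration 1: edges from {n3} -> (n17, k=1), (n32, k=1), (n35, k=1), (n37, k=1).
Iteration 2: edges from {n17,n32,n35,n37} -> (n35, k=2), (n37, k=2).
Iteration 3: no outgoing edges from {n35,n37}; recursion stops.
SUM(k) = 0 + 1 + 1 + 1 + 1 + 2 + 2 = 8.

8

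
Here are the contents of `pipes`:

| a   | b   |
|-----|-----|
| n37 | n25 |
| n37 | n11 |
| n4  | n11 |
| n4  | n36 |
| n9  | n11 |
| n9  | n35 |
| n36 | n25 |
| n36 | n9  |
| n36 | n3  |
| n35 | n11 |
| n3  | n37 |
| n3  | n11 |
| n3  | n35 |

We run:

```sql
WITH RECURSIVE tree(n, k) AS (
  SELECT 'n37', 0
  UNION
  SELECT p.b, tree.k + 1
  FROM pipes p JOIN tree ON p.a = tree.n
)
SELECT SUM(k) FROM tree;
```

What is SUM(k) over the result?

Base: (n37, k=0).
Iteration 1: edges from {n37} -> (n11, k=1), (n25, k=1).
Iteration 2: no outgoing edges from {n11,n25}; recursion stops.
SUM(k) = 0 + 1 + 1 = 2.

2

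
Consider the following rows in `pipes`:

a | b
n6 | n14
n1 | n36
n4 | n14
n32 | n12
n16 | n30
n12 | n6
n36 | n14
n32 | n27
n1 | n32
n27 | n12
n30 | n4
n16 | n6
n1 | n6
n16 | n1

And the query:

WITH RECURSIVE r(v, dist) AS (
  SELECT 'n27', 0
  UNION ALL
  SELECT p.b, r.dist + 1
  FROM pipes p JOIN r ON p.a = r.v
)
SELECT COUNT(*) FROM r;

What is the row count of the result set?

4

Base: (n27, dist=0).
Iteration 1: edges from {n27} -> (n12, dist=1).
Iteration 2: edges from {n12} -> (n6, dist=2).
Iteration 3: edges from {n6} -> (n14, dist=3).
Iteration 4: no outgoing edges from {n14}; recursion stops.
Total rows emitted: 4.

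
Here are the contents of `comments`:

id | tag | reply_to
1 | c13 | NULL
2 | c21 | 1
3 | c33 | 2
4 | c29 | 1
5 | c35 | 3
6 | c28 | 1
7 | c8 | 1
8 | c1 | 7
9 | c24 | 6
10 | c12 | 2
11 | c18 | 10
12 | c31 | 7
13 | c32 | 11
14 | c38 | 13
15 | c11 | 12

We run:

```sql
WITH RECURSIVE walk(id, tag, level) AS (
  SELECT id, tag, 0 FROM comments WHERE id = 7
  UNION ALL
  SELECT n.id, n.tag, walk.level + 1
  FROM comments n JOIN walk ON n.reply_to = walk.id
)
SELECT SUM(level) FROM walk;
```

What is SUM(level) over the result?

4

Base: id=7 (c8) at level 0.
Iteration 1: rows with reply_to in {7} -> c1 (id 8, level 1), c31 (id 12, level 1).
Iteration 2: rows with reply_to in {8,12} -> c11 (id 15, level 2).
Iteration 3: no rows with reply_to in {15}; recursion stops.
SUM(level) = 0 + 1 + 1 + 2 = 4.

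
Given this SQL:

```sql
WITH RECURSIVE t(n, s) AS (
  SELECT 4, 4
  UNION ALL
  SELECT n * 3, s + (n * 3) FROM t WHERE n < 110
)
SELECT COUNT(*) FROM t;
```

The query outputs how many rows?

5

Base: n=4, s=4.
Iteration 1: 4 < 110 holds -> n = 4 * 3 = 12, s = 4 + 12 = 16.
Iteration 2: 12 < 110 holds -> n = 12 * 3 = 36, s = 16 + 36 = 52.
Iteration 3: 36 < 110 holds -> n = 36 * 3 = 108, s = 52 + 108 = 160.
Iteration 4: 108 < 110 holds -> n = 108 * 3 = 324, s = 160 + 324 = 484.
Iteration 5: 324 < 110 fails; recursion stops.
Total rows emitted: 5.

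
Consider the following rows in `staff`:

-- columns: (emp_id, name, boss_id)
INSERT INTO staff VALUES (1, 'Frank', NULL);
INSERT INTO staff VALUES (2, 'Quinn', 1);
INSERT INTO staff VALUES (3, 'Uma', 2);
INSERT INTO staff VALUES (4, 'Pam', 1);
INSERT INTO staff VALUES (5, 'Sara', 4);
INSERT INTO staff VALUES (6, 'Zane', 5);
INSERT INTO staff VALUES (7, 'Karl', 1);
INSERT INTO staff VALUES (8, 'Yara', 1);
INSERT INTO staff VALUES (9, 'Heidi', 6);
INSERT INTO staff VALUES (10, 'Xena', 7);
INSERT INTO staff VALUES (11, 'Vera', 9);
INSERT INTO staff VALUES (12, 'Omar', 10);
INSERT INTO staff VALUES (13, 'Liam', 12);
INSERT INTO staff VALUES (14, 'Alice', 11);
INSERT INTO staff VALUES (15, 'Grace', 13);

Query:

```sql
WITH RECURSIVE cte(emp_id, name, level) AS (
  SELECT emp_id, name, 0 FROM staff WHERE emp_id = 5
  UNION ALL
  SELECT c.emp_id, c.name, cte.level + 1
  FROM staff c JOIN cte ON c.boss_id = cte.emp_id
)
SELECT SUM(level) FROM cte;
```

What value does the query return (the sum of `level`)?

10

Base: emp_id=5 (Sara) at level 0.
Iteration 1: rows with boss_id in {5} -> Zane (id 6, level 1).
Iteration 2: rows with boss_id in {6} -> Heidi (id 9, level 2).
Iteration 3: rows with boss_id in {9} -> Vera (id 11, level 3).
Iteration 4: rows with boss_id in {11} -> Alice (id 14, level 4).
Iteration 5: no rows with boss_id in {14}; recursion stops.
SUM(level) = 0 + 1 + 2 + 3 + 4 = 10.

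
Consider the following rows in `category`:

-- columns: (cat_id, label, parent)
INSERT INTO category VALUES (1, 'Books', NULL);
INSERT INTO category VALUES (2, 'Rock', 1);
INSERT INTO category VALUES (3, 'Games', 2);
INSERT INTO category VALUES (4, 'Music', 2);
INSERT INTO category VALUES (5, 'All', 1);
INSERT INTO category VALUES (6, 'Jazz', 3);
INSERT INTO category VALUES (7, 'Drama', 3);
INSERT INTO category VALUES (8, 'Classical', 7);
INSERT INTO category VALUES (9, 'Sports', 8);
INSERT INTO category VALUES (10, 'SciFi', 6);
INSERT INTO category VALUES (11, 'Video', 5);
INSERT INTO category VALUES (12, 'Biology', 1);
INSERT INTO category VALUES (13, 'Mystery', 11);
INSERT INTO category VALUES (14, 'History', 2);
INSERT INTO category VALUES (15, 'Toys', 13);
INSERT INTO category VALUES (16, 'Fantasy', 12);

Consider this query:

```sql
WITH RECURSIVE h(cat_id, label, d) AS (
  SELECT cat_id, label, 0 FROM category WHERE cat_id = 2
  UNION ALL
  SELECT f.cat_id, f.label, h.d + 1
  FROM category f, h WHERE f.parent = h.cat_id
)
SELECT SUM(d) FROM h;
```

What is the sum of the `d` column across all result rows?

17

Base: cat_id=2 (Rock) at d 0.
Iteration 1: rows with parent in {2} -> Games (id 3, d 1), Music (id 4, d 1), History (id 14, d 1).
Iteration 2: rows with parent in {3,4,14} -> Jazz (id 6, d 2), Drama (id 7, d 2).
Iteration 3: rows with parent in {6,7} -> Classical (id 8, d 3), SciFi (id 10, d 3).
Iteration 4: rows with parent in {8,10} -> Sports (id 9, d 4).
Iteration 5: no rows with parent in {9}; recursion stops.
SUM(d) = 0 + 1 + 1 + 1 + 2 + 2 + 3 + 3 + 4 = 17.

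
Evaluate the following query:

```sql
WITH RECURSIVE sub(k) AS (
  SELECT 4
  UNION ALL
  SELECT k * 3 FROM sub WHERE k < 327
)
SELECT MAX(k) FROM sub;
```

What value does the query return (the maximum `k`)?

972

Base: k=4.
Iteration 1: 4 < 327 holds -> k = 4 * 3 = 12.
Iteration 2: 12 < 327 holds -> k = 12 * 3 = 36.
Iteration 3: 36 < 327 holds -> k = 36 * 3 = 108.
Iteration 4: 108 < 327 holds -> k = 108 * 3 = 324.
Iteration 5: 324 < 327 holds -> k = 324 * 3 = 972.
Iteration 6: 972 < 327 fails; recursion stops.
k values: 4, 12, 36, 108, 324, 972; the maximum is 972.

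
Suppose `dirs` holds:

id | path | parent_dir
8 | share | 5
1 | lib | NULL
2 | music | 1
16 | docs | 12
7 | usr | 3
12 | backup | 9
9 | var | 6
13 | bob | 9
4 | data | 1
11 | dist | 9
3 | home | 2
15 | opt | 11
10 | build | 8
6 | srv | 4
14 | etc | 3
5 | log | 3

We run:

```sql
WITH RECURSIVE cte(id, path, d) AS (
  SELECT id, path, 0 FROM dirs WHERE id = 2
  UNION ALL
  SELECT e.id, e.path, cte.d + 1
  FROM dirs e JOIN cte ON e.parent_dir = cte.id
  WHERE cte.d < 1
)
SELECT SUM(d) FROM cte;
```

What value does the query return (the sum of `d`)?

1

Base: id=2 (music) at d 0.
Iteration 1: rows with parent_dir in {2} -> home (id 3, d 1).
Iteration 2: d < 1 fails for all current rows; recursion stops.
SUM(d) = 0 + 1 = 1.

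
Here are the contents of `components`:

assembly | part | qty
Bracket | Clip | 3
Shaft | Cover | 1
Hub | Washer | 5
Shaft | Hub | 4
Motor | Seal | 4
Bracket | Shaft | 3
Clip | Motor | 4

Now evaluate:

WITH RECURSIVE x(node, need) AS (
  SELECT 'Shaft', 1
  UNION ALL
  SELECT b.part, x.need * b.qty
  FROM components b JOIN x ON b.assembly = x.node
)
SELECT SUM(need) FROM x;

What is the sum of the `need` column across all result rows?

26

Base: (Shaft, need=1).
Iteration 1: components of {Shaft} -> Cover = 1*1 = 1, Hub = 1*4 = 4.
Iteration 2: components of {Cover,Hub} -> Washer = 4*5 = 20.
Iteration 3: no further components; recursion stops.
SUM(need) = 1 + 1 + 4 + 20 = 26.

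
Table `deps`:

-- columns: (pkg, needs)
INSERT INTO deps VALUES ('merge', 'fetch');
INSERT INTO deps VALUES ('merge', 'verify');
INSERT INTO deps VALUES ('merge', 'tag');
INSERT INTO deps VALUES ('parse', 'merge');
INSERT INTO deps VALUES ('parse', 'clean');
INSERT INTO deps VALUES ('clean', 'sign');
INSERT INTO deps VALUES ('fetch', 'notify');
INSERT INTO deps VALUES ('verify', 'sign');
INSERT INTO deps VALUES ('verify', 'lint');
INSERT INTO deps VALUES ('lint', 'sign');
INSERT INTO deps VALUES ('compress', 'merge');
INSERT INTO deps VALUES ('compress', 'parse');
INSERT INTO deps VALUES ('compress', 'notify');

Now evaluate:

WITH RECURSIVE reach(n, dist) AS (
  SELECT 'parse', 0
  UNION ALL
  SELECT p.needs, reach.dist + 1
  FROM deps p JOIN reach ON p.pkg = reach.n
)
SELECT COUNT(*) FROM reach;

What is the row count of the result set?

11

Base: (parse, dist=0).
Iteration 1: edges from {parse} -> (clean, dist=1), (merge, dist=1).
Iteration 2: edges from {clean,merge} -> (fetch, dist=2), (sign, dist=2), (tag, dist=2), (verify, dist=2).
Iteration 3: edges from {fetch,sign,tag,verify} -> (lint, dist=3), (notify, dist=3), (sign, dist=3).
Iteration 4: edges from {lint,notify,sign} -> (sign, dist=4).
Iteration 5: no outgoing edges from {sign}; recursion stops.
Total rows emitted: 11.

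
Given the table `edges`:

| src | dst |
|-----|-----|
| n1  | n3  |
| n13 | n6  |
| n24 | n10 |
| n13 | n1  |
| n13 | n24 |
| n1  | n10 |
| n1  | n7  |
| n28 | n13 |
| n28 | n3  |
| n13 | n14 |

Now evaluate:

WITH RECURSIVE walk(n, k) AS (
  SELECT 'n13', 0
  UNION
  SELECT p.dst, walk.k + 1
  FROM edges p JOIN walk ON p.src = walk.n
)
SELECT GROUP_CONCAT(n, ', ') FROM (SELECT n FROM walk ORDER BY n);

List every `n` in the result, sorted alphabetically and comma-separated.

n1, n10, n13, n14, n24, n3, n6, n7

Base: (n13, k=0).
Iteration 1: edges from {n13} -> (n1, k=1), (n14, k=1), (n24, k=1), (n6, k=1).
Iteration 2: edges from {n1,n14,n24,n6} -> (n10, k=2), (n3, k=2), (n7, k=2). [UNION drops 1 duplicate row(s)]
Iteration 3: no outgoing edges from {n10,n3,n7}; recursion stops.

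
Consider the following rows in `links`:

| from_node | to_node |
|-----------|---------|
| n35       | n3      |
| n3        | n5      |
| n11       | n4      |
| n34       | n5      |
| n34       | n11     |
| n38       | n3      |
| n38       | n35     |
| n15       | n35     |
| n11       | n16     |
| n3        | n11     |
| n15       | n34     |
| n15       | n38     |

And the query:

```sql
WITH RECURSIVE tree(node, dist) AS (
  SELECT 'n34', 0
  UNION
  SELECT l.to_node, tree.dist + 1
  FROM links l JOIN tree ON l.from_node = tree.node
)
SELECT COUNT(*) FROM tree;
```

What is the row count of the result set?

5

Base: (n34, dist=0).
Iteration 1: edges from {n34} -> (n11, dist=1), (n5, dist=1).
Iteration 2: edges from {n11,n5} -> (n16, dist=2), (n4, dist=2).
Iteration 3: no outgoing edges from {n16,n4}; recursion stops.
Total rows emitted: 5.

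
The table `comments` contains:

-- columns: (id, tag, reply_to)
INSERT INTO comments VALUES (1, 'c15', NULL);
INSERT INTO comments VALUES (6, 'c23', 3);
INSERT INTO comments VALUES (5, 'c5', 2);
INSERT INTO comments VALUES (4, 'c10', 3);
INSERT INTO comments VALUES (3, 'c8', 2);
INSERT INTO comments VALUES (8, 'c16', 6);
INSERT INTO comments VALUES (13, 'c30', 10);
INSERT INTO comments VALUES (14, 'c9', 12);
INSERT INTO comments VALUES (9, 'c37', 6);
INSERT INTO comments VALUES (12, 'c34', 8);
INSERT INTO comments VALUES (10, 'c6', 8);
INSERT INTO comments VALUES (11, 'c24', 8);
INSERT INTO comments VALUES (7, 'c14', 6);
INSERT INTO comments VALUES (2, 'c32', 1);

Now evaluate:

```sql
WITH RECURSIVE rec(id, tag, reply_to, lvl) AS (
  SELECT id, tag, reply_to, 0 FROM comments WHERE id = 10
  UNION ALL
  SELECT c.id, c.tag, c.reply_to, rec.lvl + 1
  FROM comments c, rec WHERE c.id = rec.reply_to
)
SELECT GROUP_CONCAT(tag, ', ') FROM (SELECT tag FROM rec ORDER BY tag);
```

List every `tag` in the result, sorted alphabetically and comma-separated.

c15, c16, c23, c32, c6, c8

Base: id=10 (c6), reply_to=8, lvl 0.
Iteration 1: join on id=8 -> c16 (id 8, reply_to=6, lvl 1).
Iteration 2: join on id=6 -> c23 (id 6, reply_to=3, lvl 2).
Iteration 3: join on id=3 -> c8 (id 3, reply_to=2, lvl 3).
Iteration 4: join on id=2 -> c32 (id 2, reply_to=1, lvl 4).
Iteration 5: join on id=1 -> c15 (id 1, reply_to=NULL, lvl 5).
Iteration 6: reply_to is NULL; no match; recursion stops.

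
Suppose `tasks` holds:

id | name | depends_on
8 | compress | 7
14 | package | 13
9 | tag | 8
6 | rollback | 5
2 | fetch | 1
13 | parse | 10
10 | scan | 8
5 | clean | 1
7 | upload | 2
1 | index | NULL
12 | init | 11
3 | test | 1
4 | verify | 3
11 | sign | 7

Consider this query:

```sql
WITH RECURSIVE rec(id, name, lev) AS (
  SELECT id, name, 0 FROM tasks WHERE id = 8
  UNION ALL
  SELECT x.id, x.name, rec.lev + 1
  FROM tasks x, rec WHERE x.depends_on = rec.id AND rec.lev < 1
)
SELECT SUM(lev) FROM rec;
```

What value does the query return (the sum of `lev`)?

Base: id=8 (compress) at lev 0.
Iteration 1: rows with depends_on in {8} -> tag (id 9, lev 1), scan (id 10, lev 1).
Iteration 2: lev < 1 fails for all current rows; recursion stops.
SUM(lev) = 0 + 1 + 1 = 2.

2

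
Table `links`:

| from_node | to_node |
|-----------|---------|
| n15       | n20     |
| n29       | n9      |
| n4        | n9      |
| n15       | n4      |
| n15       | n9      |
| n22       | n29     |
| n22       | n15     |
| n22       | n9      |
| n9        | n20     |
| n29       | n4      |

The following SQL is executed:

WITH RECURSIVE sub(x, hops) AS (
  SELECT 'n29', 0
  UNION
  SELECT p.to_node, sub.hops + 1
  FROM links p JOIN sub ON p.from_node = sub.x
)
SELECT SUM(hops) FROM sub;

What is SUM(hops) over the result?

Base: (n29, hops=0).
Iteration 1: edges from {n29} -> (n4, hops=1), (n9, hops=1).
Iteration 2: edges from {n4,n9} -> (n20, hops=2), (n9, hops=2).
Iteration 3: edges from {n20,n9} -> (n20, hops=3).
Iteration 4: no outgoing edges from {n20}; recursion stops.
SUM(hops) = 0 + 1 + 1 + 2 + 2 + 3 = 9.

9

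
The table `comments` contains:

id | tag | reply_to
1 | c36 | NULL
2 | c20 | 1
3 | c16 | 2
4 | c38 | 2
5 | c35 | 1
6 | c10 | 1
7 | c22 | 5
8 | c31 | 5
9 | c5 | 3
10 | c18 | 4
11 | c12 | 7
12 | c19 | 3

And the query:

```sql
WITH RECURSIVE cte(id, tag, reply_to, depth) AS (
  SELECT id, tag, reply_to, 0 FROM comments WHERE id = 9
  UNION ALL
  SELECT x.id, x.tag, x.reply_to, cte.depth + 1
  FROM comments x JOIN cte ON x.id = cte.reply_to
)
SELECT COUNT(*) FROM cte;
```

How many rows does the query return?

Base: id=9 (c5), reply_to=3, depth 0.
Iteration 1: join on id=3 -> c16 (id 3, reply_to=2, depth 1).
Iteration 2: join on id=2 -> c20 (id 2, reply_to=1, depth 2).
Iteration 3: join on id=1 -> c36 (id 1, reply_to=NULL, depth 3).
Iteration 4: reply_to is NULL; no match; recursion stops.
Total rows emitted: 4.

4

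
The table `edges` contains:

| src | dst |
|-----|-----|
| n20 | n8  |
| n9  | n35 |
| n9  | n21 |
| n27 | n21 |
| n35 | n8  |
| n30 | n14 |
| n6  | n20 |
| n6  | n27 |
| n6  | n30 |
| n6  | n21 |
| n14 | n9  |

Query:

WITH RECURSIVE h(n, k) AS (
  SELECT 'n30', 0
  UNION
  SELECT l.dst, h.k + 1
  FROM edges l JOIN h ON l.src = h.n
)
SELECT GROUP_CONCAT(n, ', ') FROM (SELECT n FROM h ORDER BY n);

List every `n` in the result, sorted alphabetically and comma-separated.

n14, n21, n30, n35, n8, n9

Base: (n30, k=0).
Iteration 1: edges from {n30} -> (n14, k=1).
Iteration 2: edges from {n14} -> (n9, k=2).
Iteration 3: edges from {n9} -> (n21, k=3), (n35, k=3).
Iteration 4: edges from {n21,n35} -> (n8, k=4).
Iteration 5: no outgoing edges from {n8}; recursion stops.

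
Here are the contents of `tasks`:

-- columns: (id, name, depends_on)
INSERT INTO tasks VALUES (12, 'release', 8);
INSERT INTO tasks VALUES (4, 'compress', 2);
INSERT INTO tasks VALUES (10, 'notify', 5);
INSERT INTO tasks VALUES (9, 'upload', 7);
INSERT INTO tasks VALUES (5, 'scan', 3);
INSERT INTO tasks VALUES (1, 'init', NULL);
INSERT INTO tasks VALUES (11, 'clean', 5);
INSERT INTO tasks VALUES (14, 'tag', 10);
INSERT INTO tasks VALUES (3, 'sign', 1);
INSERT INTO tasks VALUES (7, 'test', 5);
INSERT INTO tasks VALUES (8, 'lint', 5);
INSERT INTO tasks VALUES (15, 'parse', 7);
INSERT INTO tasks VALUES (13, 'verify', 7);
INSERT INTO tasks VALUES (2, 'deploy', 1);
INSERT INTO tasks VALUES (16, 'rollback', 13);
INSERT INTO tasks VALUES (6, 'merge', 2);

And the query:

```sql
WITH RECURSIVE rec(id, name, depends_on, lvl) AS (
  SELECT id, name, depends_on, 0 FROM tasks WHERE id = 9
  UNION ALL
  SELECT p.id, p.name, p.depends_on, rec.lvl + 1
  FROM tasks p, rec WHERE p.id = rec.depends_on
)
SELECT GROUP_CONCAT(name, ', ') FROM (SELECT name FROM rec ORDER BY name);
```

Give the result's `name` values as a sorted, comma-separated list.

Base: id=9 (upload), depends_on=7, lvl 0.
Iteration 1: join on id=7 -> test (id 7, depends_on=5, lvl 1).
Iteration 2: join on id=5 -> scan (id 5, depends_on=3, lvl 2).
Iteration 3: join on id=3 -> sign (id 3, depends_on=1, lvl 3).
Iteration 4: join on id=1 -> init (id 1, depends_on=NULL, lvl 4).
Iteration 5: depends_on is NULL; no match; recursion stops.

init, scan, sign, test, upload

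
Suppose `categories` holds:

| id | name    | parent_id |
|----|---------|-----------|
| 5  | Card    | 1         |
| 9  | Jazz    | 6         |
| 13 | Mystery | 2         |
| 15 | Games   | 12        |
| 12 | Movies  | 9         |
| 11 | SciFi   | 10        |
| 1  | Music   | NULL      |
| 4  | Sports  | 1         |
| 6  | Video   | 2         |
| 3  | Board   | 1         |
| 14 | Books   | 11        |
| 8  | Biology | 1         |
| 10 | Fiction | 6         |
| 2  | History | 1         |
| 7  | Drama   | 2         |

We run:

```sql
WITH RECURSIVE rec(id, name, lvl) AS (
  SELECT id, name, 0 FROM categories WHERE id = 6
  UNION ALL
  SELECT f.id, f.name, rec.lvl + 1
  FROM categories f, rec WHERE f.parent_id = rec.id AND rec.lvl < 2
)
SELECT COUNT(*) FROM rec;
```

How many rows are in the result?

Base: id=6 (Video) at lvl 0.
Iteration 1: rows with parent_id in {6} -> Jazz (id 9, lvl 1), Fiction (id 10, lvl 1).
Iteration 2: rows with parent_id in {9,10} -> SciFi (id 11, lvl 2), Movies (id 12, lvl 2).
Iteration 3: lvl < 2 fails for all current rows; recursion stops.
Total rows emitted: 5.

5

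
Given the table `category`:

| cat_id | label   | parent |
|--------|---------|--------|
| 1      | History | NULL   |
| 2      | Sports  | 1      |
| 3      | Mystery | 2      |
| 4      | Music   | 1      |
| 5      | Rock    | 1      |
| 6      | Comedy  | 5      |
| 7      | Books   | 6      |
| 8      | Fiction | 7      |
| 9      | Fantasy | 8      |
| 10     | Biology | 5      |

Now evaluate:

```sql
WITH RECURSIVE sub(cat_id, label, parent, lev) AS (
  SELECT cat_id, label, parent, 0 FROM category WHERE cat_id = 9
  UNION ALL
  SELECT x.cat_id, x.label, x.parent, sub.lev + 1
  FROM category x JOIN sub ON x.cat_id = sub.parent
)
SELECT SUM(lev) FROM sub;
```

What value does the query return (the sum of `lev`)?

Base: cat_id=9 (Fantasy), parent=8, lev 0.
Iteration 1: join on cat_id=8 -> Fiction (id 8, parent=7, lev 1).
Iteration 2: join on cat_id=7 -> Books (id 7, parent=6, lev 2).
Iteration 3: join on cat_id=6 -> Comedy (id 6, parent=5, lev 3).
Iteration 4: join on cat_id=5 -> Rock (id 5, parent=1, lev 4).
Iteration 5: join on cat_id=1 -> History (id 1, parent=NULL, lev 5).
Iteration 6: parent is NULL; no match; recursion stops.
SUM(lev) = 0 + 1 + 2 + 3 + 4 + 5 = 15.

15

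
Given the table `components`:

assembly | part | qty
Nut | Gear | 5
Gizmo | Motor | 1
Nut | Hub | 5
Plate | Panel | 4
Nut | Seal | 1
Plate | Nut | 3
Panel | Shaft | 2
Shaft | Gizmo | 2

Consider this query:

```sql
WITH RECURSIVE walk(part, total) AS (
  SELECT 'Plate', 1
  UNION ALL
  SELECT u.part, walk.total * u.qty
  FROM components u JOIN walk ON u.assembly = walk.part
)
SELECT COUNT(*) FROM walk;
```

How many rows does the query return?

Base: (Plate, total=1).
Iteration 1: components of {Plate} -> Nut = 1*3 = 3, Panel = 1*4 = 4.
Iteration 2: components of {Nut,Panel} -> Gear = 3*5 = 15, Hub = 3*5 = 15, Seal = 3*1 = 3, Shaft = 4*2 = 8.
Iteration 3: components of {Gear,Hub,Seal,Shaft} -> Gizmo = 8*2 = 16.
Iteration 4: components of {Gizmo} -> Motor = 16*1 = 16.
Iteration 5: no further components; recursion stops.
Total rows emitted: 9.

9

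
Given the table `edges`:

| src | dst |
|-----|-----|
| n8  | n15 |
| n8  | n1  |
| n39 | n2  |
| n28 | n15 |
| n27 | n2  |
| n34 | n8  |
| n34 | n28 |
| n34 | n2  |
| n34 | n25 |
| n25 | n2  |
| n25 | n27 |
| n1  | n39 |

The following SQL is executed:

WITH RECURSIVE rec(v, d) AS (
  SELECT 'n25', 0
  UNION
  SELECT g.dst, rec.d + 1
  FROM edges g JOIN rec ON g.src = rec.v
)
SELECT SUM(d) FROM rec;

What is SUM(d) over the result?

4

Base: (n25, d=0).
Iteration 1: edges from {n25} -> (n2, d=1), (n27, d=1).
Iteration 2: edges from {n2,n27} -> (n2, d=2).
Iteration 3: no outgoing edges from {n2}; recursion stops.
SUM(d) = 0 + 1 + 1 + 2 = 4.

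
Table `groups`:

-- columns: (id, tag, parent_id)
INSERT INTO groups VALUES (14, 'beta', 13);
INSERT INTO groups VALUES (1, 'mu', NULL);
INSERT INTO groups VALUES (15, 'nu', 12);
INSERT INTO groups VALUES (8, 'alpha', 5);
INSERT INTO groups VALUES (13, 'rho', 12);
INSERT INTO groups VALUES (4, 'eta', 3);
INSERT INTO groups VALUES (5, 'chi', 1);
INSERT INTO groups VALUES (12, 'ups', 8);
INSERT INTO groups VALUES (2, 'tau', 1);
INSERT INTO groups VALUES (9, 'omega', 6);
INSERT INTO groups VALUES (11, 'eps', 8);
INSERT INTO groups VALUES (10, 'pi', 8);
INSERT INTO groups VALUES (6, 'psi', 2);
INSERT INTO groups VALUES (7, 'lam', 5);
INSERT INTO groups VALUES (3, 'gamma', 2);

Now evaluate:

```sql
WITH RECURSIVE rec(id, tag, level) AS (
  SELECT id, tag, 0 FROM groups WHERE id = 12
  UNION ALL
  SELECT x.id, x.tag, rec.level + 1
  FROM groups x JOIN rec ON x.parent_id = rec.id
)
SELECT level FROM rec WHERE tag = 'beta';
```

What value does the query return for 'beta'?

Base: id=12 (ups) at level 0.
Iteration 1: rows with parent_id in {12} -> rho (id 13, level 1), nu (id 15, level 1).
Iteration 2: rows with parent_id in {13,15} -> beta (id 14, level 2).
Iteration 3: no rows with parent_id in {14}; recursion stops.

2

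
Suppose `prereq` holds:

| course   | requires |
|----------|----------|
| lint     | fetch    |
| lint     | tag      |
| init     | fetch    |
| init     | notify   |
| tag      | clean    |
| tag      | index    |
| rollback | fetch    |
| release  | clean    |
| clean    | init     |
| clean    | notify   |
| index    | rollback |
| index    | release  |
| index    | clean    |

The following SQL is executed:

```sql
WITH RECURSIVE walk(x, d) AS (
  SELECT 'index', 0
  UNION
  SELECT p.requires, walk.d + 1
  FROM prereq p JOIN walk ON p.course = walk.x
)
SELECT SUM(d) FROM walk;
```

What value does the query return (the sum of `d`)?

28

Base: (index, d=0).
Iteration 1: edges from {index} -> (clean, d=1), (release, d=1), (rollback, d=1).
Iteration 2: edges from {clean,release,rollback} -> (clean, d=2), (fetch, d=2), (init, d=2), (notify, d=2).
Iteration 3: edges from {clean,fetch,init,notify} -> (fetch, d=3), (init, d=3), (notify, d=3). [UNION drops 1 duplicate row(s)]
Iteration 4: edges from {fetch,init,notify} -> (fetch, d=4), (notify, d=4).
Iteration 5: no outgoing edges from {fetch,notify}; recursion stops.
SUM(d) = 0 + 1 + 1 + 1 + 2 + 2 + 2 + 2 + 3 + 3 + 3 + 4 + 4 = 28.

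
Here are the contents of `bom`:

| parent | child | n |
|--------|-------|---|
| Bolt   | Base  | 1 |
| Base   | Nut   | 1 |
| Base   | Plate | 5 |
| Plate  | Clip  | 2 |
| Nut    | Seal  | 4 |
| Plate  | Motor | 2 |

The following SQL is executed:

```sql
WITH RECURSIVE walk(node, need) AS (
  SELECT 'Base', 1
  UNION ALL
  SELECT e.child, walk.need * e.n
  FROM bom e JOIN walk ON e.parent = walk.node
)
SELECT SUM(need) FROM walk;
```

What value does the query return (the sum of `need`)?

Base: (Base, need=1).
Iteration 1: components of {Base} -> Nut = 1*1 = 1, Plate = 1*5 = 5.
Iteration 2: components of {Nut,Plate} -> Clip = 5*2 = 10, Motor = 5*2 = 10, Seal = 1*4 = 4.
Iteration 3: no further components; recursion stops.
SUM(need) = 1 + 1 + 5 + 4 + 10 + 10 = 31.

31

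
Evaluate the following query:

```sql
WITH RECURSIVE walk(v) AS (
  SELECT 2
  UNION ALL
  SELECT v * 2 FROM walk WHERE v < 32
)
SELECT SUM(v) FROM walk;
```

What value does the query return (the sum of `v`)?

Base: v=2.
Iteration 1: 2 < 32 holds -> v = 2 * 2 = 4.
Iteration 2: 4 < 32 holds -> v = 4 * 2 = 8.
Iteration 3: 8 < 32 holds -> v = 8 * 2 = 16.
Iteration 4: 16 < 32 holds -> v = 16 * 2 = 32.
Iteration 5: 32 < 32 fails; recursion stops.
SUM(v) = 2 + 4 + 8 + 16 + 32 = 62.

62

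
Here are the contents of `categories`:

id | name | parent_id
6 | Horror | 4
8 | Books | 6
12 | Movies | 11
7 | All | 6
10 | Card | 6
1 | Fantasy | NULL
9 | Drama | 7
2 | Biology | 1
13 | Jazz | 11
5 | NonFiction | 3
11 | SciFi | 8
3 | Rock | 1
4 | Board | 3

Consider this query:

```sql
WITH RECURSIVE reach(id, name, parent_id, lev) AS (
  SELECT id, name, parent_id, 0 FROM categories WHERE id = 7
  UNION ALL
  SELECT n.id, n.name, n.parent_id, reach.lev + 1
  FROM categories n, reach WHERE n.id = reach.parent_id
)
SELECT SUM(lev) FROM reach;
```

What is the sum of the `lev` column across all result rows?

Base: id=7 (All), parent_id=6, lev 0.
Iteration 1: join on id=6 -> Horror (id 6, parent_id=4, lev 1).
Iteration 2: join on id=4 -> Board (id 4, parent_id=3, lev 2).
Iteration 3: join on id=3 -> Rock (id 3, parent_id=1, lev 3).
Iteration 4: join on id=1 -> Fantasy (id 1, parent_id=NULL, lev 4).
Iteration 5: parent_id is NULL; no match; recursion stops.
SUM(lev) = 0 + 1 + 2 + 3 + 4 = 10.

10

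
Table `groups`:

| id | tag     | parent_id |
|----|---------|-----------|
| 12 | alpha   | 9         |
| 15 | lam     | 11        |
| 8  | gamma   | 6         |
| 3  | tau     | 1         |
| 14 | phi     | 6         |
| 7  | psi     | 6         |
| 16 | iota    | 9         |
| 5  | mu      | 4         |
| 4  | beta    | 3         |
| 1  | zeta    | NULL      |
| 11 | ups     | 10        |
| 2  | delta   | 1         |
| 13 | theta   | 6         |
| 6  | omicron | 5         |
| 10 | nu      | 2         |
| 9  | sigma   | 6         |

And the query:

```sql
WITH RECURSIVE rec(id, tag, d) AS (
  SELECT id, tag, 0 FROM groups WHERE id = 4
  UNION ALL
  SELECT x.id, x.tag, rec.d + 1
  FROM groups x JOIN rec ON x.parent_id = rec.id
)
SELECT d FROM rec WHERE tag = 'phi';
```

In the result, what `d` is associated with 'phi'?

3

Base: id=4 (beta) at d 0.
Iteration 1: rows with parent_id in {4} -> mu (id 5, d 1).
Iteration 2: rows with parent_id in {5} -> omicron (id 6, d 2).
Iteration 3: rows with parent_id in {6} -> psi (id 7, d 3), gamma (id 8, d 3), sigma (id 9, d 3), theta (id 13, d 3), phi (id 14, d 3).
Iteration 4: rows with parent_id in {7,8,9,13,14} -> alpha (id 12, d 4), iota (id 16, d 4).
Iteration 5: no rows with parent_id in {12,16}; recursion stops.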